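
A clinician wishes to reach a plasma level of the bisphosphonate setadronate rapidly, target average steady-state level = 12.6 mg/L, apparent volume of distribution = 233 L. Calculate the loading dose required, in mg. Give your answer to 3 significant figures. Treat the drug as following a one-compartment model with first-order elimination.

2940 mg

LD = Css × Vd = 12.6 × 233 = 2936 mg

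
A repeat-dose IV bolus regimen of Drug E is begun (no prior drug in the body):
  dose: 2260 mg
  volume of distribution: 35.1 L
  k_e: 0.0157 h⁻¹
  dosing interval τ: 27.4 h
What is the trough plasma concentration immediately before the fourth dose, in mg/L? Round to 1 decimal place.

C₀ per dose = Dose / Vd = 2260 / 35.1 = 64.39 mg/L
Fraction remaining after one interval: r = e^(−kτ) = e^(−0.01570 × 27.4) = 0.6504
Before dose 4, 3 doses have been given (aged 1τ, 2τ, 3τ).
C_trough = C₀ × (r + r² + … + r^3) = C₀ × r(1−r^3)/(1−r)
        = 64.39 × 0.6504 × (1 − 0.2751) / (1 − 0.6504) = 86.84 mg/L

86.8 mg/L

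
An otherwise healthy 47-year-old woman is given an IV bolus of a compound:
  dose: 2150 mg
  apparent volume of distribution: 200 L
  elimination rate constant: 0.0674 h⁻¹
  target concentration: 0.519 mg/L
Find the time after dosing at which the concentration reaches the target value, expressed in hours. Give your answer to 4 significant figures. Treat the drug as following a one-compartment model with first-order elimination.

44.97 h

C₀ = Dose / Vd = 2150 / 200 = 10.75 mg/L
t = ln(C₀ / C) / k = ln(10.75 / 0.519) / 0.06740
  = ln(20.71) / 0.06740 = 3.031 / 0.06740 = 44.97 h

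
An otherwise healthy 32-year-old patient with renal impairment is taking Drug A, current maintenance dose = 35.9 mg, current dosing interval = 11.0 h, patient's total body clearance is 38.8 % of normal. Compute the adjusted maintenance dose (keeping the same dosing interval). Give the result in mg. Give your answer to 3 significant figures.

13.9 mg

To keep the same average steady-state level, dosing rate must scale with clearance.
CL ratio = 38.8 / 100 = 0.3880
New dose (same interval) = 35.9 × 0.3880 = 13.93 mg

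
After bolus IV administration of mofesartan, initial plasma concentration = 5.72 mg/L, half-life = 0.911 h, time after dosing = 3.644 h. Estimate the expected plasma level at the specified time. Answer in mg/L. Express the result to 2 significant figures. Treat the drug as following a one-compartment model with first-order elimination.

0.36 mg/L

k = ln2 / t½ = 0.693147 / 0.911 = 0.7609 h⁻¹
t / t½ = 3.644 / 0.911 = 4 half-lives
C = C₀ × (1/2)^4 = 5.720 × 0.06250 = 0.3575 mg/L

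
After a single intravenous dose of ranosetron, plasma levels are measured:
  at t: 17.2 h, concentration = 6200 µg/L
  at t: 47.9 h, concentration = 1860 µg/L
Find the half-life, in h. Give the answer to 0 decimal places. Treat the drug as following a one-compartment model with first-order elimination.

k = ln(C₁/C₂) / (t₂ − t₁) = ln(6200/1860) / (47.9 − 17.2)
  = 1.204 / 30.70 = 0.03922 h⁻¹
t½ = ln2 / k = 0.693147 / 0.03922 = 17.67 h

18 h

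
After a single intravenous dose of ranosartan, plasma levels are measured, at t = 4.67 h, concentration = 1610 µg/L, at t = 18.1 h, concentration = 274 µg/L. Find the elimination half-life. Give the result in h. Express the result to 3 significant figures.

5.26 h

k = ln(C₁/C₂) / (t₂ − t₁) = ln(1610/274) / (18.1 − 4.67)
  = 1.771 / 13.43 = 0.1319 h⁻¹
t½ = ln2 / k = 0.693147 / 0.1319 = 5.255 h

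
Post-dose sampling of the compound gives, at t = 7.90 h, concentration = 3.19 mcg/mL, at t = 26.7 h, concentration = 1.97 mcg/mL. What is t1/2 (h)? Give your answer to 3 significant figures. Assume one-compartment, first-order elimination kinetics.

k = ln(C₁/C₂) / (t₂ − t₁) = ln(3.19/1.97) / (26.7 − 7.90)
  = 0.4820 / 18.80 = 0.02564 h⁻¹
t½ = ln2 / k = 0.693147 / 0.02564 = 27.03 h

27.0 h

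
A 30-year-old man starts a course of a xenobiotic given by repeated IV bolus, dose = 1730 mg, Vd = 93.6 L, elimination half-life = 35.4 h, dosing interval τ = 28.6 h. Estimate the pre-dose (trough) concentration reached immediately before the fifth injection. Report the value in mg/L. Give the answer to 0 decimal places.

C₀ per dose = Dose / Vd = 1730 / 93.6 = 18.48 mg/L
k = ln2 / t½ = 0.693147 / 35.4 = 0.01958 h⁻¹
Fraction remaining after one interval: r = e^(−kτ) = e^(−0.01958 × 28.6) = 0.5712
Before dose 5, 4 doses have been given (aged 1τ, 2τ, 3τ, 4τ).
C_trough = C₀ × (r + r² + … + r^4) = C₀ × r(1−r^4)/(1−r)
        = 18.48 × 0.5712 × (1 − 0.1065) / (1 − 0.5712) = 22.00 mg/L

22 mg/L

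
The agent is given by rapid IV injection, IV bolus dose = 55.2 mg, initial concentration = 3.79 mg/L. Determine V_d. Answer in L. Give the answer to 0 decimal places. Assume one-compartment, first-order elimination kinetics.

15 L

Vd = Dose / C₀ = 55.20 / 3.79 = 14.56 L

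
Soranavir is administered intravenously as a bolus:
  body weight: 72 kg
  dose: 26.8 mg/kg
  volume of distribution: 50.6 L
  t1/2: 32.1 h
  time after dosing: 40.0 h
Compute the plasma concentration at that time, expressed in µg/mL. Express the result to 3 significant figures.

16.1 µg/mL

Total dose = 26.8 × 72 = 1930 mg
C₀ = Dose / Vd = 1930 / 50.6 = 38.14 mg/L
k = ln2 / t½ = 0.693147 / 32.1 = 0.02159 h⁻¹
C = C₀ · e^(−k·t) = 38.14 × e^(−0.02159 × 40.0)
  = 38.14 × 0.4216 = 16.08 mg/L
(16.08 mg/L = 16.08 µg/mL)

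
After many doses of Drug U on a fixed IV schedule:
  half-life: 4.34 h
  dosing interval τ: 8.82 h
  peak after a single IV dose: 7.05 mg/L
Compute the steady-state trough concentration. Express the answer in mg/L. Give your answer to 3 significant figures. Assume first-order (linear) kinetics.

k = ln2 / t½ = 0.693147 / 4.34 = 0.1597 h⁻¹
e^(−kτ) = e^(−0.1597 × 8.82) = 0.2445
Accumulation ratio R = 1 / (1 − e^(−kτ)) = 1 / (1 − 0.2445) = 1.324
Steady-state trough = C₀ × R × e^(−kτ) = 7.05 × 1.324 × 0.2445 = 2.282 mg/L

2.28 mg/L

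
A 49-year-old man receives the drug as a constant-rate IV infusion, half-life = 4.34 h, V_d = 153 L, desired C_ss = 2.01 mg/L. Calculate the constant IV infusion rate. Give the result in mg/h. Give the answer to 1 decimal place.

49.1 mg/h

k = ln2 / t½ = 0.693147 / 4.34 = 0.1597 h⁻¹
CL = k × Vd = 0.1597 × 153 = 24.43 L/h
At steady state, infusion rate R₀ = Css × CL = 2.01 × 24.43 = 49.10 mg/h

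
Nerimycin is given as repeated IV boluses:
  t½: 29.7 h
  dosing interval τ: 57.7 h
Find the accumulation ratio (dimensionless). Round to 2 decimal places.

1.35

k = ln2 / t½ = 0.693147 / 29.7 = 0.02334 h⁻¹
e^(−kτ) = e^(−0.02334 × 57.7) = 0.2601
Accumulation ratio R = 1 / (1 − e^(−kτ)) = 1 / (1 − 0.2601) = 1.352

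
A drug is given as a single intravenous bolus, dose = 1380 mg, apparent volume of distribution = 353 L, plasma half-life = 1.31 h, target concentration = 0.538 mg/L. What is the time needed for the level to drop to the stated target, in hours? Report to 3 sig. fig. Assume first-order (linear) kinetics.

3.75 h

C₀ = Dose / Vd = 1380 / 353 = 3.909 mg/L
k = ln2 / t½ = 0.693147 / 1.31 = 0.5291 h⁻¹
t = ln(C₀ / C) / k = ln(3.909 / 0.538) / 0.5291
  = ln(7.266) / 0.5291 = 1.983 / 0.5291 = 3.748 h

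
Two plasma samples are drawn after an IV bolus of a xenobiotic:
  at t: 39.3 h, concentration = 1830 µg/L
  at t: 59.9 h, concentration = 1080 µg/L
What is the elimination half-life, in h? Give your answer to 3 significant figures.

27.1 h

k = ln(C₁/C₂) / (t₂ − t₁) = ln(1830/1080) / (59.9 − 39.3)
  = 0.5274 / 20.60 = 0.02560 h⁻¹
t½ = ln2 / k = 0.693147 / 0.02560 = 27.08 h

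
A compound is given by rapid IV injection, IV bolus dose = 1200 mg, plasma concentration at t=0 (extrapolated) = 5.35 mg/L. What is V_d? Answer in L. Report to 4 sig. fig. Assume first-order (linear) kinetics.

Vd = Dose / C₀ = 1200 / 5.35 = 224.3 L

224.3 L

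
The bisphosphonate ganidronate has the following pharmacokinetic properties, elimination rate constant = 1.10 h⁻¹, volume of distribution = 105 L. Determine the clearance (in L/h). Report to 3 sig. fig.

116 L/h

CL = k × Vd = 1.10 × 105 = 115.5 L/h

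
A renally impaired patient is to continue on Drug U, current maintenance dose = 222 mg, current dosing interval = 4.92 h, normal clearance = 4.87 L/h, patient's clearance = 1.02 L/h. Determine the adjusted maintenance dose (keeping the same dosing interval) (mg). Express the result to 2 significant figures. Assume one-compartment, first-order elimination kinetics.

To keep the same average steady-state level, dosing rate must scale with clearance.
CL ratio = 1.02 / 4.87 = 0.2094
New dose (same interval) = 222 × 0.2094 = 46.49 mg

46 mg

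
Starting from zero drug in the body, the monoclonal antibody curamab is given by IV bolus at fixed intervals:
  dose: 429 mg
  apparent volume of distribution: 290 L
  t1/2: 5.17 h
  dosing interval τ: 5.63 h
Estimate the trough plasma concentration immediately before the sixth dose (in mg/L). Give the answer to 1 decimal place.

C₀ per dose = Dose / Vd = 429 / 290 = 1.479 mg/L
k = ln2 / t½ = 0.693147 / 5.17 = 0.1341 h⁻¹
Fraction remaining after one interval: r = e^(−kτ) = e^(−0.1341 × 5.63) = 0.4700
Before dose 6, 5 doses have been given (aged 1τ, 2τ, 3τ, 4τ, 5τ).
C_trough = C₀ × (r + r² + … + r^5) = C₀ × r(1−r^5)/(1−r)
        = 1.479 × 0.4700 × (1 − 0.02293) / (1 − 0.4700) = 1.281 mg/L

1.3 mg/L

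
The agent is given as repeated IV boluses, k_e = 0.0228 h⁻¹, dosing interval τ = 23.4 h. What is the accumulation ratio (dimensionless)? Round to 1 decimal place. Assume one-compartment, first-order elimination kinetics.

2.4

e^(−kτ) = e^(−0.02280 × 23.4) = 0.5865
Accumulation ratio R = 1 / (1 − e^(−kτ)) = 1 / (1 − 0.5865) = 2.418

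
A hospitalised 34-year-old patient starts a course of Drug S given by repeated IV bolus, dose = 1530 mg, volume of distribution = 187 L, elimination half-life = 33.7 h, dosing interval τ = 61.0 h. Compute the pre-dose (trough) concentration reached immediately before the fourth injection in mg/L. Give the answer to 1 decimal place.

3.2 mg/L

C₀ per dose = Dose / Vd = 1530 / 187 = 8.182 mg/L
k = ln2 / t½ = 0.693147 / 33.7 = 0.02057 h⁻¹
Fraction remaining after one interval: r = e^(−kτ) = e^(−0.02057 × 61.0) = 0.2851
Before dose 4, 3 doses have been given (aged 1τ, 2τ, 3τ).
C_trough = C₀ × (r + r² + … + r^3) = C₀ × r(1−r^3)/(1−r)
        = 8.182 × 0.2851 × (1 − 0.02317) / (1 − 0.2851) = 3.187 mg/L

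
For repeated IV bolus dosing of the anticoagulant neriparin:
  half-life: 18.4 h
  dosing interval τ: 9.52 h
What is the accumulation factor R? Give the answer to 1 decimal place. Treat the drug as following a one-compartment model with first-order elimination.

3.3

k = ln2 / t½ = 0.693147 / 18.4 = 0.03767 h⁻¹
e^(−kτ) = e^(−0.03767 × 9.52) = 0.6986
Accumulation ratio R = 1 / (1 − e^(−kτ)) = 1 / (1 − 0.6986) = 3.318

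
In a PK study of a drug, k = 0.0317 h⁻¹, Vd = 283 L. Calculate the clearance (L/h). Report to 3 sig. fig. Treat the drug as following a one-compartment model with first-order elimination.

8.97 L/h

CL = k × Vd = 0.0317 × 283 = 8.971 L/h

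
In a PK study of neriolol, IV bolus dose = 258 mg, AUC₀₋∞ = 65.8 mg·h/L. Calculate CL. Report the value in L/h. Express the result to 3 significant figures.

3.92 L/h

CL = Dose / AUC = 258 / 65.8 = 3.921 L/h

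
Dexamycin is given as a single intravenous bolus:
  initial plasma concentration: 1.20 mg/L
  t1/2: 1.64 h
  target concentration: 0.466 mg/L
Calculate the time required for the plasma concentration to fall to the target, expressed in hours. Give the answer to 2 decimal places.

k = ln2 / t½ = 0.693147 / 1.64 = 0.4227 h⁻¹
t = ln(C₀ / C) / k = ln(1.200 / 0.466) / 0.4227
  = ln(2.575) / 0.4227 = 0.9458 / 0.4227 = 2.238 h

2.24 h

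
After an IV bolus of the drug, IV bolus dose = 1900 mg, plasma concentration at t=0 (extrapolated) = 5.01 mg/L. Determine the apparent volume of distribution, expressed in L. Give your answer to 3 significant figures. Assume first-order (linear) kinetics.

379 L

Vd = Dose / C₀ = 1900 / 5.01 = 379.2 L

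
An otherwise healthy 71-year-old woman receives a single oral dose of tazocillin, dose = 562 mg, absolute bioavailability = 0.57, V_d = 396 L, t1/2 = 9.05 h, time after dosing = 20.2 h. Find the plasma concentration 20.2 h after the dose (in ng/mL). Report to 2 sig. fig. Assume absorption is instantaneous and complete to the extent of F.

Amount reaching circulation = F × Dose = 0.57 × 562.0 = 320.3 mg
C₀ = F·Dose / Vd = 320.3 / 396 = 0.8088 mg/L
k = ln2 / t½ = 0.693147 / 9.05 = 0.07659 h⁻¹
C = C₀ · e^(−k·t) = 0.8088 × e^(−0.07659 × 20.2)
  = 0.8088 × 0.2129 = 0.1722 mg/L
Convert: 0.1722 mg/L × 1000 = 172.2 ng/mL

170 ng/mL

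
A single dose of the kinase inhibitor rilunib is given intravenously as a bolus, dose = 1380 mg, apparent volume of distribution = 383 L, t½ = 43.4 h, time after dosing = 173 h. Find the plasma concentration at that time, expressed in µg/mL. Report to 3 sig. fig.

0.227 µg/mL

C₀ = Dose / Vd = 1380 / 383 = 3.603 mg/L
k = ln2 / t½ = 0.693147 / 43.4 = 0.01597 h⁻¹
C = C₀ · e^(−k·t) = 3.603 × e^(−0.01597 × 173)
  = 3.603 × 0.06311 = 0.2274 mg/L
(0.2274 mg/L = 0.2274 µg/mL)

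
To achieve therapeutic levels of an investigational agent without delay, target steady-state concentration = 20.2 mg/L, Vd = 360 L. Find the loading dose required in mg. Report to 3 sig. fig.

7270 mg

LD = Css × Vd = 20.2 × 360 = 7272 mg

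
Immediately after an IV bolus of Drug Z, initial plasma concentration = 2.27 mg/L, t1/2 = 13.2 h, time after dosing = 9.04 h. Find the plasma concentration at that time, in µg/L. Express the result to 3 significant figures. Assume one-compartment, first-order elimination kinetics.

1410 µg/L

k = ln2 / t½ = 0.693147 / 13.2 = 0.05251 h⁻¹
C = C₀ · e^(−k·t) = 2.270 × e^(−0.05251 × 9.04)
  = 2.270 × 0.6221 = 1.412 mg/L
Convert: 1.412 mg/L × 1000 = 1412 µg/L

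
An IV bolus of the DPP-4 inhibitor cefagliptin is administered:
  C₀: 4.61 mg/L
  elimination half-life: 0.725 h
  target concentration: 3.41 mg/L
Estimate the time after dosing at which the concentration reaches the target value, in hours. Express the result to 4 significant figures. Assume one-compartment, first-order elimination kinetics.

0.3154 h

k = ln2 / t½ = 0.693147 / 0.725 = 0.9561 h⁻¹
t = ln(C₀ / C) / k = ln(4.610 / 3.41) / 0.9561
  = ln(1.352) / 0.9561 = 0.3016 / 0.9561 = 0.3154 h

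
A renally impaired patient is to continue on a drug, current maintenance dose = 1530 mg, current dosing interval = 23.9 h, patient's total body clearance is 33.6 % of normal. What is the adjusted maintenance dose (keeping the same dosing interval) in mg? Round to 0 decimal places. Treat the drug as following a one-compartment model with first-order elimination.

To keep the same average steady-state level, dosing rate must scale with clearance.
CL ratio = 33.6 / 100 = 0.3360
New dose (same interval) = 1530 × 0.3360 = 514.1 mg

514 mg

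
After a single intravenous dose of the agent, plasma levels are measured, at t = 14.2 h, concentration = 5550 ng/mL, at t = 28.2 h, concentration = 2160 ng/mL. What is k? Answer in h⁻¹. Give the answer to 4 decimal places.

0.0674 h⁻¹

k = ln(C₁/C₂) / (t₂ − t₁) = ln(5550/2160) / (28.2 − 14.2)
  = 0.9437 / 14.00 = 0.06741 h⁻¹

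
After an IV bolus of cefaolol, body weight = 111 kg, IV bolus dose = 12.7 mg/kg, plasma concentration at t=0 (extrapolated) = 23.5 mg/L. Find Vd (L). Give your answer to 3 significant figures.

Dose = 12.7 × 111 = 1410 mg
Vd = Dose / C₀ = 1410 / 23.5 = 60.00 L

60.0 L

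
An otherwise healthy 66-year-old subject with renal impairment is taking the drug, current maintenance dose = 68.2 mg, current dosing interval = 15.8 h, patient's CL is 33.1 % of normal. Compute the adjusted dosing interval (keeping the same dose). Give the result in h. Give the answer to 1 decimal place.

To keep the same average steady-state level, dosing rate must scale with clearance.
CL ratio = 33.1 / 100 = 0.3310
New interval (same dose) = 15.8 / 0.3310 = 47.73 h

47.7 h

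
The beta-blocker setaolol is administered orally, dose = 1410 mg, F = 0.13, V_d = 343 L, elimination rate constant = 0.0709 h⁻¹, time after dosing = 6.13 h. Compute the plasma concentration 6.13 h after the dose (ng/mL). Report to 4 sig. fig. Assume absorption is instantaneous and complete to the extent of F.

Amount reaching circulation = F × Dose = 0.13 × 1410 = 183.3 mg
C₀ = F·Dose / Vd = 183.3 / 343 = 0.5344 mg/L
C = C₀ · e^(−k·t) = 0.5344 × e^(−0.07090 × 6.13)
  = 0.5344 × 0.6475 = 0.3460 mg/L
Convert: 0.3460 mg/L × 1000 = 346.0 ng/mL

346.0 ng/mL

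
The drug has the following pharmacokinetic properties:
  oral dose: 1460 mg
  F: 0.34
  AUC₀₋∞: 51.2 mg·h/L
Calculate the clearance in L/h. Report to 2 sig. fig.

9.7 L/h

CL = F·Dose / AUC = 0.34 × 1460 / 51.2 = 9.695 L/h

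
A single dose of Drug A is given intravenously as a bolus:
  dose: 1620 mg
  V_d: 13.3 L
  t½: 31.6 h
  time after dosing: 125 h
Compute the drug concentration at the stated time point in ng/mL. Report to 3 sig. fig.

7850 ng/mL

C₀ = Dose / Vd = 1620 / 13.3 = 121.8 mg/L
k = ln2 / t½ = 0.693147 / 31.6 = 0.02194 h⁻¹
C = C₀ · e^(−k·t) = 121.8 × e^(−0.02194 × 125)
  = 121.8 × 0.06441 = 7.845 mg/L
Convert: 7.845 mg/L × 1000 = 7845 ng/mL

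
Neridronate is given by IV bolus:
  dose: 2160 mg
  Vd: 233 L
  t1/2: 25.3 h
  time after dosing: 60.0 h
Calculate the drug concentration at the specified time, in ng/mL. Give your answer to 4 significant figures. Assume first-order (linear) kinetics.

C₀ = Dose / Vd = 2160 / 233 = 9.270 mg/L
k = ln2 / t½ = 0.693147 / 25.3 = 0.02740 h⁻¹
C = C₀ · e^(−k·t) = 9.270 × e^(−0.02740 × 60.0)
  = 9.270 × 0.1932 = 1.791 mg/L
Convert: 1.791 mg/L × 1000 = 1791 ng/mL

1791 ng/mL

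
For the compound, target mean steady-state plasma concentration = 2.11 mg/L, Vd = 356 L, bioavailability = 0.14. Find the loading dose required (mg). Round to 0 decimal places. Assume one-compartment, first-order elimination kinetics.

LD = Css × Vd / F = 2.11 × 356 / 0.14 = 5365 mg

5365 mg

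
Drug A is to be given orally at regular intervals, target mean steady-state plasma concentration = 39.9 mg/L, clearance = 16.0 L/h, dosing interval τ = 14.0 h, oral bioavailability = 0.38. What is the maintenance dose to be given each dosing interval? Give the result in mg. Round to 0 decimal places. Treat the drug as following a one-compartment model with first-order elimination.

23520 mg

At steady state, F × (Dose/τ) = Css × CL.
Dose = Css × CL × τ / F = 39.9 × 16.00 × 14.0 / 0.38 = 23520 mg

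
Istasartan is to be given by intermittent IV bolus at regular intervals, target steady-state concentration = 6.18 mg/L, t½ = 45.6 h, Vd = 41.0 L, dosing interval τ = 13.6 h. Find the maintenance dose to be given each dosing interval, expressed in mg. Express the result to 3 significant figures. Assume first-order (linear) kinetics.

k = ln2 / t½ = 0.693147 / 45.6 = 0.01520 h⁻¹
CL = k × Vd = 0.01520 × 41.0 = 0.6232 L/h
At steady state, Dose/τ = Css × CL.
Dose = Css × CL × τ = 6.18 × 0.6232 × 13.6 = 52.38 mg

52.4 mg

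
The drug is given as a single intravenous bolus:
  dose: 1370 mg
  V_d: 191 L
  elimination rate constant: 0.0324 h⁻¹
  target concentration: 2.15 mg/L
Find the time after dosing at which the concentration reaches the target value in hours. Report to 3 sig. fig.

37.2 h

C₀ = Dose / Vd = 1370 / 191 = 7.173 mg/L
t = ln(C₀ / C) / k = ln(7.173 / 2.15) / 0.03240
  = ln(3.336) / 0.03240 = 1.205 / 0.03240 = 37.19 h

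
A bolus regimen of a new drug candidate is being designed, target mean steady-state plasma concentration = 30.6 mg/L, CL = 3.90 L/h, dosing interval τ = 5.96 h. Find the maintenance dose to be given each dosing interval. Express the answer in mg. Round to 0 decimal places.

711 mg

At steady state, Dose/τ = Css × CL.
Dose = Css × CL × τ = 30.6 × 3.900 × 5.96 = 711.3 mg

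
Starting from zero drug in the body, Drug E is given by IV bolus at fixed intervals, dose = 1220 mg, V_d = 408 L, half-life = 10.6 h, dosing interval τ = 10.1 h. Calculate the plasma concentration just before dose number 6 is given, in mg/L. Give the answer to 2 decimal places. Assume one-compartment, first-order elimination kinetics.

C₀ per dose = Dose / Vd = 1220 / 408 = 2.990 mg/L
k = ln2 / t½ = 0.693147 / 10.6 = 0.06539 h⁻¹
Fraction remaining after one interval: r = e^(−kτ) = e^(−0.06539 × 10.1) = 0.5166
Before dose 6, 5 doses have been given (aged 1τ, 2τ, 3τ, 4τ, 5τ).
C_trough = C₀ × (r + r² + … + r^5) = C₀ × r(1−r^5)/(1−r)
        = 2.990 × 0.5166 × (1 − 0.03679) / (1 − 0.5166) = 3.078 mg/L

3.08 mg/L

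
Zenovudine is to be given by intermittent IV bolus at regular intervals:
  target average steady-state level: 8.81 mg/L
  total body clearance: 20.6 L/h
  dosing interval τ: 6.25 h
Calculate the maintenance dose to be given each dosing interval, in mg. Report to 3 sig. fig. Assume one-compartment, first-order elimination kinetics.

At steady state, Dose/τ = Css × CL.
Dose = Css × CL × τ = 8.81 × 20.60 × 6.25 = 1134 mg

1130 mg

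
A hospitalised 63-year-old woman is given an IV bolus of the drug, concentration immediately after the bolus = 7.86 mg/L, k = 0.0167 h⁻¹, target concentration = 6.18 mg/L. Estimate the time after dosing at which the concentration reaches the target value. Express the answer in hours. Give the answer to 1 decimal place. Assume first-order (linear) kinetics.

14.4 h

t = ln(C₀ / C) / k = ln(7.860 / 6.18) / 0.01670
  = ln(1.272) / 0.01670 = 0.2406 / 0.01670 = 14.41 h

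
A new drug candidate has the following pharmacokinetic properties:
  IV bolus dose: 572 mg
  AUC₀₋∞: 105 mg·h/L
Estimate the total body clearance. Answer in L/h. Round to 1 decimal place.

CL = Dose / AUC = 572 / 105 = 5.448 L/h

5.4 L/h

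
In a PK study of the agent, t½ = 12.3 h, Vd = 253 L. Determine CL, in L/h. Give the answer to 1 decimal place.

14.3 L/h

k = ln2 / t½ = 0.693147 / 12.3 = 0.05635 h⁻¹
CL = k × Vd = 0.05635 × 253 = 14.26 L/h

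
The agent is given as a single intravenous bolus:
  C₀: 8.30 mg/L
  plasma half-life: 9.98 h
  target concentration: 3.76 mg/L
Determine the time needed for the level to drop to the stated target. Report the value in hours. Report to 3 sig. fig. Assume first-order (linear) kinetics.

11.4 h

k = ln2 / t½ = 0.693147 / 9.98 = 0.06945 h⁻¹
t = ln(C₀ / C) / k = ln(8.300 / 3.76) / 0.06945
  = ln(2.207) / 0.06945 = 0.7916 / 0.06945 = 11.40 h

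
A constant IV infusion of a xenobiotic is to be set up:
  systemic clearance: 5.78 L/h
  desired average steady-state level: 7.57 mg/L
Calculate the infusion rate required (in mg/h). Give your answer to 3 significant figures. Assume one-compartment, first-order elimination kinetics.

43.8 mg/h

At steady state, infusion rate R₀ = Css × CL = 7.57 × 5.780 = 43.75 mg/h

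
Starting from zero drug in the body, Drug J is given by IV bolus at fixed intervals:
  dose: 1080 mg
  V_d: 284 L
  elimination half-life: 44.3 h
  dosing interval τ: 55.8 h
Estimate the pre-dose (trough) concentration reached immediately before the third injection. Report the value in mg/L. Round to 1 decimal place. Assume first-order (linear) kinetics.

2.3 mg/L

C₀ per dose = Dose / Vd = 1080 / 284 = 3.803 mg/L
k = ln2 / t½ = 0.693147 / 44.3 = 0.01565 h⁻¹
Fraction remaining after one interval: r = e^(−kτ) = e^(−0.01565 × 55.8) = 0.4176
Before dose 3, 2 doses have been given (aged 1τ, 2τ).
C_trough = C₀ × (r + r²) = 3.803 × (0.4176 + 0.1744) = 2.251 mg/L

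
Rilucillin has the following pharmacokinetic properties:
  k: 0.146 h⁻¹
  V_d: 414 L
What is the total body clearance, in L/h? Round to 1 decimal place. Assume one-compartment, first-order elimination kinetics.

60.4 L/h

CL = k × Vd = 0.146 × 414 = 60.44 L/h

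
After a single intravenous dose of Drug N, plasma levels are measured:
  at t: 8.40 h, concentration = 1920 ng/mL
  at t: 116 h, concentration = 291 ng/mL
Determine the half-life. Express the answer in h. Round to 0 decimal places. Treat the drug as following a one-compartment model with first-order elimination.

k = ln(C₁/C₂) / (t₂ − t₁) = ln(1920/291) / (116 − 8.40)
  = 1.887 / 107.6 = 0.01754 h⁻¹
t½ = ln2 / k = 0.693147 / 0.01754 = 39.52 h

40 h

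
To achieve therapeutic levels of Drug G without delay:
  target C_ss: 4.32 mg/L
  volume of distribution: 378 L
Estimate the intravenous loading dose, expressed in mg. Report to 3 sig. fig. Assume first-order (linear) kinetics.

1630 mg

LD = Css × Vd = 4.32 × 378 = 1633 mg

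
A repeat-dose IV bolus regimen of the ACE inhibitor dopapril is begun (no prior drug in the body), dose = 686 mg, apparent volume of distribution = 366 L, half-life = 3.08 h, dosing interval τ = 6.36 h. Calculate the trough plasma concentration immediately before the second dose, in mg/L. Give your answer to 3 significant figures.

C₀ per dose = Dose / Vd = 686 / 366 = 1.874 mg/L
k = ln2 / t½ = 0.693147 / 3.08 = 0.2250 h⁻¹
Fraction remaining after one interval: r = e^(−kτ) = e^(−0.2250 × 6.36) = 0.2391
Before dose 2, 1 dose has been given (aged 1τ).
C_trough = C₀ × r = 1.874 × 0.2391 = 0.4481 mg/L

0.448 mg/L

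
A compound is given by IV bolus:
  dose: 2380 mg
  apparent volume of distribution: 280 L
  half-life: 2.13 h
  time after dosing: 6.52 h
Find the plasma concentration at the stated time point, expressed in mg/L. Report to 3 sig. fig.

C₀ = Dose / Vd = 2380 / 280 = 8.500 mg/L
k = ln2 / t½ = 0.693147 / 2.13 = 0.3254 h⁻¹
C = C₀ · e^(−k·t) = 8.500 × e^(−0.3254 × 6.52)
  = 8.500 × 0.1198 = 1.018 mg/L

1.02 mg/L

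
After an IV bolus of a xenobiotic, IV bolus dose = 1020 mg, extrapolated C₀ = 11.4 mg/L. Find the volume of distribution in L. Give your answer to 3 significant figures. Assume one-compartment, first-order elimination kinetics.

Vd = Dose / C₀ = 1020 / 11.4 = 89.47 L

89.5 L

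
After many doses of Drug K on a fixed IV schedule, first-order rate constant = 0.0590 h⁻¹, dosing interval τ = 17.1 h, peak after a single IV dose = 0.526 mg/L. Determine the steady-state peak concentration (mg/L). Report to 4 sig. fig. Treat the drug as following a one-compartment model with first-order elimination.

e^(−kτ) = e^(−0.05900 × 17.1) = 0.3646
Accumulation ratio R = 1 / (1 − e^(−kτ)) = 1 / (1 − 0.3646) = 1.574
Steady-state peak = C₀ × R = 0.526 × 1.574 = 0.8279 mg/L

0.8279 mg/L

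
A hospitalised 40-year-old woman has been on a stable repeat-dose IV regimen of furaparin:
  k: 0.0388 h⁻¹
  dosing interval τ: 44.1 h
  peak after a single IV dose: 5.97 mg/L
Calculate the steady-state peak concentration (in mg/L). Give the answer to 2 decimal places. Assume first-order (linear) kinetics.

e^(−kτ) = e^(−0.03880 × 44.1) = 0.1807
Accumulation ratio R = 1 / (1 − e^(−kτ)) = 1 / (1 − 0.1807) = 1.221
Steady-state peak = C₀ × R = 5.97 × 1.221 = 7.289 mg/L

7.29 mg/L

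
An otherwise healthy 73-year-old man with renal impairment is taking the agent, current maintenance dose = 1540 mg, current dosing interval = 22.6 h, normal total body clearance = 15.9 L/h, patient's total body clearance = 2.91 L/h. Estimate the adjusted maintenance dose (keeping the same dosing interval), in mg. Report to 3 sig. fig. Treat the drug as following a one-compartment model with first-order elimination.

282 mg

To keep the same average steady-state level, dosing rate must scale with clearance.
CL ratio = 2.91 / 15.9 = 0.1830
New dose (same interval) = 1540 × 0.1830 = 281.8 mg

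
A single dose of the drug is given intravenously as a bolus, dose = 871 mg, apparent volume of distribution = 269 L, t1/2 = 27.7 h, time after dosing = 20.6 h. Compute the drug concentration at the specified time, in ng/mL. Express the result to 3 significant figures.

C₀ = Dose / Vd = 871.0 / 269 = 3.238 mg/L
k = ln2 / t½ = 0.693147 / 27.7 = 0.02502 h⁻¹
C = C₀ · e^(−k·t) = 3.238 × e^(−0.02502 × 20.6)
  = 3.238 × 0.5973 = 1.934 mg/L
Convert: 1.934 mg/L × 1000 = 1934 ng/mL

1930 ng/mL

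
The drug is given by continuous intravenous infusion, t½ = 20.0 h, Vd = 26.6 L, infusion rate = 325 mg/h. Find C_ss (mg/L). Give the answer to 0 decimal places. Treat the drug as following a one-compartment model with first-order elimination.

k = ln2 / t½ = 0.693147 / 20.0 = 0.03466 h⁻¹
CL = k × Vd = 0.03466 × 26.6 = 0.9220 L/h
At steady state Css = R₀ / CL = 325 / 0.9220 = 352.5 mg/L

353 mg/L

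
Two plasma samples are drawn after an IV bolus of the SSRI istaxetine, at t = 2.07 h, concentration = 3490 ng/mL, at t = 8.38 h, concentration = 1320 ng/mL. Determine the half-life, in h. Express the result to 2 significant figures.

4.5 h

k = ln(C₁/C₂) / (t₂ − t₁) = ln(3490/1320) / (8.38 − 2.07)
  = 0.9723 / 6.310 = 0.1541 h⁻¹
t½ = ln2 / k = 0.693147 / 0.1541 = 4.498 h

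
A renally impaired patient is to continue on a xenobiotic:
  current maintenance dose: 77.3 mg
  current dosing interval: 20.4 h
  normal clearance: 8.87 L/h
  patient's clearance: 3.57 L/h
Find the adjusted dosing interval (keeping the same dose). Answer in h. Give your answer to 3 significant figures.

To keep the same average steady-state level, dosing rate must scale with clearance.
CL ratio = 3.57 / 8.87 = 0.4025
New interval (same dose) = 20.4 / 0.4025 = 50.68 h

50.7 h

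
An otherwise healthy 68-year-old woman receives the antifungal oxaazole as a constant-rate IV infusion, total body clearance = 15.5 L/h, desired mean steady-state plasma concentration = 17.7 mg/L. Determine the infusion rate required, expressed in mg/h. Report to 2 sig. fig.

270 mg/h

At steady state, infusion rate R₀ = Css × CL = 17.7 × 15.50 = 274.4 mg/h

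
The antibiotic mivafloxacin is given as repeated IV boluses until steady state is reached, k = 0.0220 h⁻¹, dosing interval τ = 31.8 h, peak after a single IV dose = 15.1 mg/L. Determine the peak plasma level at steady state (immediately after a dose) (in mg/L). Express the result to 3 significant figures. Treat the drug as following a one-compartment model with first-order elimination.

30.0 mg/L

e^(−kτ) = e^(−0.02200 × 31.8) = 0.4968
Accumulation ratio R = 1 / (1 − e^(−kτ)) = 1 / (1 − 0.4968) = 1.987
Steady-state peak = C₀ × R = 15.1 × 1.987 = 30.00 mg/L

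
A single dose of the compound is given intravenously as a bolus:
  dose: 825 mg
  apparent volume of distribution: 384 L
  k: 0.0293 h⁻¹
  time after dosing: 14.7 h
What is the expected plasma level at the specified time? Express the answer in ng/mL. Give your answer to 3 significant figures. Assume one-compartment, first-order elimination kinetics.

1400 ng/mL

C₀ = Dose / Vd = 825.0 / 384 = 2.148 mg/L
C = C₀ · e^(−k·t) = 2.148 × e^(−0.02930 × 14.7)
  = 2.148 × 0.6500 = 1.396 mg/L
Convert: 1.396 mg/L × 1000 = 1396 ng/mL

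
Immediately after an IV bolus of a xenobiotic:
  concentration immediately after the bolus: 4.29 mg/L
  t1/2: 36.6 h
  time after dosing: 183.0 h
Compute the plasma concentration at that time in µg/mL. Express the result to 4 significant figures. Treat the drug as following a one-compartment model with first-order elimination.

0.1341 µg/mL

k = ln2 / t½ = 0.693147 / 36.6 = 0.01894 h⁻¹
t / t½ = 183.0 / 36.6 = 5 half-lives
C = C₀ × (1/2)^5 = 4.290 × 0.03125 = 0.1341 mg/L
(0.1341 mg/L = 0.1341 µg/mL)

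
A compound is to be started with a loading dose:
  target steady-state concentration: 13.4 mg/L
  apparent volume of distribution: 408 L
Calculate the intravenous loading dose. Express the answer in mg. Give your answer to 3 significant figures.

LD = Css × Vd = 13.4 × 408 = 5467 mg

5470 mg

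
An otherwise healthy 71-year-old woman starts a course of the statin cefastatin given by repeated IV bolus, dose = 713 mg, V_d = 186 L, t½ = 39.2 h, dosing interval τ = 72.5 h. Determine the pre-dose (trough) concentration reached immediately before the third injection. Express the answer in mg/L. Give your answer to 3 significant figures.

1.36 mg/L

C₀ per dose = Dose / Vd = 713 / 186 = 3.833 mg/L
k = ln2 / t½ = 0.693147 / 39.2 = 0.01768 h⁻¹
Fraction remaining after one interval: r = e^(−kτ) = e^(−0.01768 × 72.5) = 0.2775
Before dose 3, 2 doses have been given (aged 1τ, 2τ).
C_trough = C₀ × (r + r²) = 3.833 × (0.2775 + 0.07701) = 1.359 mg/L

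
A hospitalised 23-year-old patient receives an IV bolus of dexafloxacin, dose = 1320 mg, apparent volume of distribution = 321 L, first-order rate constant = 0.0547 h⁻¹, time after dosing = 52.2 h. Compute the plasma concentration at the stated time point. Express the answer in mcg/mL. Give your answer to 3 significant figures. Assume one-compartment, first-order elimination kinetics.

0.237 mcg/mL

C₀ = Dose / Vd = 1320 / 321 = 4.112 mg/L
C = C₀ · e^(−k·t) = 4.112 × e^(−0.05470 × 52.2)
  = 4.112 × 0.05754 = 0.2366 mg/L
(0.2366 mg/L = 0.2366 mcg/mL)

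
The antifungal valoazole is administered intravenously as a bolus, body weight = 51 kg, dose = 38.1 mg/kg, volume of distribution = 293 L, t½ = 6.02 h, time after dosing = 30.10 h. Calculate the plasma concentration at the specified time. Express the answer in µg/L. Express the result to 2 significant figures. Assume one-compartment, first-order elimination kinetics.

Total dose = 38.1 × 51 = 1943 mg
C₀ = Dose / Vd = 1943 / 293 = 6.631 mg/L
k = ln2 / t½ = 0.693147 / 6.02 = 0.1151 h⁻¹
t / t½ = 30.10 / 6.02 = 5 half-lives
C = C₀ × (1/2)^5 = 6.631 × 0.03125 = 0.2072 mg/L
Convert: 0.2072 mg/L × 1000 = 207.2 µg/L

210 µg/L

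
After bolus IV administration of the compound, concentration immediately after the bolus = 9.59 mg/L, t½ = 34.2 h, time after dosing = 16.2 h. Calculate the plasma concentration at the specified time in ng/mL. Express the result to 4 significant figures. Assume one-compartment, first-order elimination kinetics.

6906 ng/mL

k = ln2 / t½ = 0.693147 / 34.2 = 0.02027 h⁻¹
C = C₀ · e^(−k·t) = 9.590 × e^(−0.02027 × 16.2)
  = 9.590 × 0.7201 = 6.906 mg/L
Convert: 6.906 mg/L × 1000 = 6906 ng/mL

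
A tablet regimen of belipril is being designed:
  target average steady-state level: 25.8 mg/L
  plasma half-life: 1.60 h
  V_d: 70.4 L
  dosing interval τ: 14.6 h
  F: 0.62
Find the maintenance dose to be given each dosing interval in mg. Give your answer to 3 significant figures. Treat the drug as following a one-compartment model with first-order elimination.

18500 mg

k = ln2 / t½ = 0.693147 / 1.60 = 0.4332 h⁻¹
CL = k × Vd = 0.4332 × 70.4 = 30.50 L/h
At steady state, F × (Dose/τ) = Css × CL.
Dose = Css × CL × τ / F = 25.8 × 30.50 × 14.6 / 0.62 = 18530 mg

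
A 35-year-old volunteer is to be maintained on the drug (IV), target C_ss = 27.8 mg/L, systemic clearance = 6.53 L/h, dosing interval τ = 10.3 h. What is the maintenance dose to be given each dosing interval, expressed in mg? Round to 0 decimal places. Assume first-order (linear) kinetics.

1870 mg

At steady state, Dose/τ = Css × CL.
Dose = Css × CL × τ = 27.8 × 6.530 × 10.3 = 1870 mg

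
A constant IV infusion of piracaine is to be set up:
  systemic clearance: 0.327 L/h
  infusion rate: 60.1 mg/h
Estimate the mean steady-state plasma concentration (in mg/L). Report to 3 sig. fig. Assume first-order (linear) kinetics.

184 mg/L

At steady state Css = R₀ / CL = 60.1 / 0.3270 = 183.8 mg/L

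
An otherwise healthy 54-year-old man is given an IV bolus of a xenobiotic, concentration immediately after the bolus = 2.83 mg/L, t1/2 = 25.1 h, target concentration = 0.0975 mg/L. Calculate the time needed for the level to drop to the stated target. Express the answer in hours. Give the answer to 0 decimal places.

k = ln2 / t½ = 0.693147 / 25.1 = 0.02762 h⁻¹
t = ln(C₀ / C) / k = ln(2.830 / 0.0975) / 0.02762
  = ln(29.03) / 0.02762 = 3.368 / 0.02762 = 121.9 h

122 h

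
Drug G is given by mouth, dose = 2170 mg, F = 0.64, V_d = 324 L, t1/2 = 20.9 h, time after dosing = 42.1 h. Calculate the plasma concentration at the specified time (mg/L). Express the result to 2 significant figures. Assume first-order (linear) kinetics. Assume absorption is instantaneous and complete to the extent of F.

Amount reaching circulation = F × Dose = 0.64 × 2170 = 1389 mg
C₀ = F·Dose / Vd = 1389 / 324 = 4.287 mg/L
k = ln2 / t½ = 0.693147 / 20.9 = 0.03316 h⁻¹
C = C₀ · e^(−k·t) = 4.287 × e^(−0.03316 × 42.1)
  = 4.287 × 0.2476 = 1.061 mg/L

1.1 mg/L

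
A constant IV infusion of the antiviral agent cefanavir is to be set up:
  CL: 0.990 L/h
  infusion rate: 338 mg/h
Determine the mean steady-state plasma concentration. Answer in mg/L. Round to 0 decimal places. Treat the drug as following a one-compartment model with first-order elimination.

341 mg/L

At steady state Css = R₀ / CL = 338 / 0.9900 = 341.4 mg/L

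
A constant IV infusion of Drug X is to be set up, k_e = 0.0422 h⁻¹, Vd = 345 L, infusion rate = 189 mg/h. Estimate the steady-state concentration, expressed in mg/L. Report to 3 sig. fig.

CL = k × Vd = 0.04220 × 345 = 14.56 L/h
At steady state Css = R₀ / CL = 189 / 14.56 = 12.98 mg/L

13.0 mg/L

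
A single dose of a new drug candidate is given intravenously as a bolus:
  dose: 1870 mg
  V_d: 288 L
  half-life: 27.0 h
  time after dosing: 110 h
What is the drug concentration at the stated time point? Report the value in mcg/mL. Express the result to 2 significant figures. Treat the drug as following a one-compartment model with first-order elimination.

0.39 mcg/mL

C₀ = Dose / Vd = 1870 / 288 = 6.493 mg/L
k = ln2 / t½ = 0.693147 / 27.0 = 0.02567 h⁻¹
C = C₀ · e^(−k·t) = 6.493 × e^(−0.02567 × 110)
  = 6.493 × 0.05939 = 0.3856 mg/L
(0.3856 mg/L = 0.3856 mcg/mL)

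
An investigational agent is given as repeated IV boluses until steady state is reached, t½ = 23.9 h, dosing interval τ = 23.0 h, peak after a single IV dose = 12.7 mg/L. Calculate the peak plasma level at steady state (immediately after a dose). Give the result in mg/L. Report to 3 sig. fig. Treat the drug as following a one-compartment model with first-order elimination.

k = ln2 / t½ = 0.693147 / 23.9 = 0.02900 h⁻¹
e^(−kτ) = e^(−0.02900 × 23.0) = 0.5132
Accumulation ratio R = 1 / (1 − e^(−kτ)) = 1 / (1 − 0.5132) = 2.054
Steady-state peak = C₀ × R = 12.7 × 2.054 = 26.09 mg/L

26.1 mg/L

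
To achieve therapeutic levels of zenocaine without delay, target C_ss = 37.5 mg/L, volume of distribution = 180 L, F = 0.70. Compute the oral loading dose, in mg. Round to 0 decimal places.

LD = Css × Vd / F = 37.5 × 180 / 0.70 = 9643 mg

9643 mg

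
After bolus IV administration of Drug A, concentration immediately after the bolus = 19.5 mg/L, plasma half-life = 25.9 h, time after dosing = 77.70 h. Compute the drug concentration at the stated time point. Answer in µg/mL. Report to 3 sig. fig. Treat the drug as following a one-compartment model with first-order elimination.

k = ln2 / t½ = 0.693147 / 25.9 = 0.02676 h⁻¹
t / t½ = 77.70 / 25.9 = 3 half-lives
C = C₀ × (1/2)^3 = 19.50 × 0.1250 = 2.438 mg/L
(2.438 mg/L = 2.438 µg/mL)

2.44 µg/mL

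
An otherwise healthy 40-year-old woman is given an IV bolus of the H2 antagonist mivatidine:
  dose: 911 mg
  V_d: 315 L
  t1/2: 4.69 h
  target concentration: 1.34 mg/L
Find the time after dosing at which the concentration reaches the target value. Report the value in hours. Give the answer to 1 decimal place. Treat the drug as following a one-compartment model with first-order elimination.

5.2 h

C₀ = Dose / Vd = 911.0 / 315 = 2.892 mg/L
k = ln2 / t½ = 0.693147 / 4.69 = 0.1478 h⁻¹
t = ln(C₀ / C) / k = ln(2.892 / 1.34) / 0.1478
  = ln(2.158) / 0.1478 = 0.7692 / 0.1478 = 5.204 h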